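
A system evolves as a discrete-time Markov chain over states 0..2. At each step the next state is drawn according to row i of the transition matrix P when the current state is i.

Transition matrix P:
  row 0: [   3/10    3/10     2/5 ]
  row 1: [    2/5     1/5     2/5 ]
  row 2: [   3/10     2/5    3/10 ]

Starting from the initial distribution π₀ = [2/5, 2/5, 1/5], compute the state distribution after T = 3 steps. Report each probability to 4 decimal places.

π = [0.3310, 0.3052, 0.3638]

t=0: π = [0.4000, 0.4000, 0.2000]
t=1: π = [0.3400, 0.2800, 0.3800]
t=2: π = [0.3280, 0.3100, 0.3620]
t=3: π = [0.3310, 0.3052, 0.3638]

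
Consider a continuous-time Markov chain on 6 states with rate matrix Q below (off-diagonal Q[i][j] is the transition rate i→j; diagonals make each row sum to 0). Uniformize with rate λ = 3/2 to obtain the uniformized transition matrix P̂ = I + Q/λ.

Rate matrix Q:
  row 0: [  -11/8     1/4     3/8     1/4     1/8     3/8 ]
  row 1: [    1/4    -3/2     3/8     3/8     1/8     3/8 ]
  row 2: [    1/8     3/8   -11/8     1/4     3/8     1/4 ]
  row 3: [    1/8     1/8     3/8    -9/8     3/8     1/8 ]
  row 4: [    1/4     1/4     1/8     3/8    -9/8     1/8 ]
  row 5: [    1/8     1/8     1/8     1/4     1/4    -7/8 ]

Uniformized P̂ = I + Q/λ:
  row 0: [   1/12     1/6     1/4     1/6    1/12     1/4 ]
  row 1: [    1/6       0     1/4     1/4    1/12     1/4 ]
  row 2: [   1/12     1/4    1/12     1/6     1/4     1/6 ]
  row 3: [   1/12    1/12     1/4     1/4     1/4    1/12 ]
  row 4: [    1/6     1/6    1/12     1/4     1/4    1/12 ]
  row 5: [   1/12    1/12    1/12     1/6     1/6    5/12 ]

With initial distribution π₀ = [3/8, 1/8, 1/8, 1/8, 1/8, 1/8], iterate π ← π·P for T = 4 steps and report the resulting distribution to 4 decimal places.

t=0: π = [0.3750, 0.1250, 0.1250, 0.1250, 0.1250, 0.1250]
t=1: π = [0.1042, 0.1354, 0.1875, 0.1979, 0.1563, 0.2188]
t=2: π = [0.1076, 0.1250, 0.1563, 0.2075, 0.1918, 0.2118]
t=3: π = [0.1097, 0.1239, 0.1567, 0.2104, 0.1936, 0.2057]
t=4: π = [0.1098, 0.1244, 0.1573, 0.2107, 0.1939, 0.2039]

π = [0.1098, 0.1244, 0.1573, 0.2107, 0.1939, 0.2039]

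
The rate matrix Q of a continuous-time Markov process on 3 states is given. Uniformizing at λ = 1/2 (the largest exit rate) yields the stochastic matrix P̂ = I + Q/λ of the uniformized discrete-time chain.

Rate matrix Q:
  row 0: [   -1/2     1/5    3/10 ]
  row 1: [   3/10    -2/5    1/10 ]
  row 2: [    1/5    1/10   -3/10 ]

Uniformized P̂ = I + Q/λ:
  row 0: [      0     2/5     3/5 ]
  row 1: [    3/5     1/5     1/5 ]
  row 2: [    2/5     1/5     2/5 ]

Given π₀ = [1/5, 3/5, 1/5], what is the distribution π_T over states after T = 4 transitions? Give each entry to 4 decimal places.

t=0: π = [0.2000, 0.6000, 0.2000]
t=1: π = [0.4400, 0.2400, 0.3200]
t=2: π = [0.2720, 0.2880, 0.4400]
t=3: π = [0.3488, 0.2544, 0.3968]
t=4: π = [0.3114, 0.2698, 0.4189]

π = [0.3114, 0.2698, 0.4189]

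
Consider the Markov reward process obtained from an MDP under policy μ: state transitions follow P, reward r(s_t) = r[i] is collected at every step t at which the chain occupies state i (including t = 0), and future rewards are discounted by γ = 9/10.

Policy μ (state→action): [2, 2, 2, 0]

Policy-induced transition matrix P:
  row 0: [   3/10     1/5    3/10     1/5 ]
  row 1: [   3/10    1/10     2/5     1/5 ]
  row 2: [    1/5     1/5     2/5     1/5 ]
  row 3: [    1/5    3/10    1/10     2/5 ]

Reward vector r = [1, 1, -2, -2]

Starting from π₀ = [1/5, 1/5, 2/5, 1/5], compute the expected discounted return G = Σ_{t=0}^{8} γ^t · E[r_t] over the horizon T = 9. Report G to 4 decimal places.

G = -4.1696

t=0: π = [0.2000, 0.2000, 0.4000, 0.2000], E[r] = -0.8000, γ^t·E[r] = -0.800000, running G = -0.800000
t=1: π = [0.2400, 0.2000, 0.3200, 0.2400], E[r] = -0.6800, γ^t·E[r] = -0.612000, running G = -1.412000
t=2: π = [0.2440, 0.2040, 0.3040, 0.2480], E[r] = -0.6560, γ^t·E[r] = -0.531360, running G = -1.943360
t=3: π = [0.2448, 0.2044, 0.3012, 0.2496], E[r] = -0.6524, γ^t·E[r] = -0.475600, running G = -2.418960
t=4: π = [0.2449, 0.2045, 0.3006, 0.2499], E[r] = -0.6517, γ^t·E[r] = -0.427567, running G = -2.846527
t=5: π = [0.2449, 0.2045, 0.3005, 0.2500], E[r] = -0.6515, γ^t·E[r] = -0.384733, running G = -3.231259
t=6: π = [0.2449, 0.2045, 0.3005, 0.2500], E[r] = -0.6515, γ^t·E[r] = -0.346245, running G = -3.577505
t=7: π = [0.2449, 0.2045, 0.3005, 0.2500], E[r] = -0.6515, γ^t·E[r] = -0.311618, running G = -3.889123
t=8: π = [0.2449, 0.2045, 0.3005, 0.2500], E[r] = -0.6515, γ^t·E[r] = -0.280456, running G = -4.169579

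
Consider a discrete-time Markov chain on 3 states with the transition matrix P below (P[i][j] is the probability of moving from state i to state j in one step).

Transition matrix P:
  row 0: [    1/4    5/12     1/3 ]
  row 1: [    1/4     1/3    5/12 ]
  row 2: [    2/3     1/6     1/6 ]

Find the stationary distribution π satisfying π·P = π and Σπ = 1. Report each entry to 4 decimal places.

π = [0.3784, 0.3135, 0.3081]

Balance equations π_j = Σ_i π_i·P[i][j]:
  π_0 = 1/4·π_0 + 1/4·π_1 + 2/3·π_2
  π_1 = 5/12·π_0 + 1/3·π_1 + 1/6·π_2
  normalize: π_0 + π_1 + π_2 = 1
Solving the linear system gives exactly π = [14/37, 58/185, 57/185].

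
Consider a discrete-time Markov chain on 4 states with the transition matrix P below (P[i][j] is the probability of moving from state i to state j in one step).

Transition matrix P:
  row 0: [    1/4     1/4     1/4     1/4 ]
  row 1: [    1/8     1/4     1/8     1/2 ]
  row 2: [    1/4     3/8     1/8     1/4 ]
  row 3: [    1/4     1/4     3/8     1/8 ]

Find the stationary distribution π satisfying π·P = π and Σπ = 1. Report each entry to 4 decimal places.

π = [0.2153, 0.2779, 0.2229, 0.2840]

Balance equations π_j = Σ_i π_i·P[i][j]:
  π_0 = 1/4·π_0 + 1/8·π_1 + 1/4·π_2 + 1/4·π_3
  π_1 = 1/4·π_0 + 1/4·π_1 + 3/8·π_2 + 1/4·π_3
  π_2 = 1/4·π_0 + 1/8·π_1 + 1/8·π_2 + 3/8·π_3
  normalize: π_0 + π_1 + π_2 + π_3 = 1
Solving the linear system gives exactly π = [141/655, 182/655, 146/655, 186/655].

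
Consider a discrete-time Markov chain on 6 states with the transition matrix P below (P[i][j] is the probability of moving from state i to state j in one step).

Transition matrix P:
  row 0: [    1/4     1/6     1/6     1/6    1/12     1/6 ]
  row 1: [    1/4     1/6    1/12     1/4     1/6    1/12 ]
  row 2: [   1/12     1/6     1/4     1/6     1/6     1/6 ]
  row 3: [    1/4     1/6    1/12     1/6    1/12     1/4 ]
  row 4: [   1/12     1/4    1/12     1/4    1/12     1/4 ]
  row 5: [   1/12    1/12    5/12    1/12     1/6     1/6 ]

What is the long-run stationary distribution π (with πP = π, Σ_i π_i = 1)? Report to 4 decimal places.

Balance equations π_j = Σ_i π_i·P[i][j]:
  π_0 = 1/4·π_0 + 1/4·π_1 + 1/12·π_2 + 1/4·π_3 + 1/12·π_4 + 1/12·π_5
  π_1 = 1/6·π_0 + 1/6·π_1 + 1/6·π_2 + 1/6·π_3 + 1/4·π_4 + 1/12·π_5
  π_2 = 1/6·π_0 + 1/12·π_1 + 1/4·π_2 + 1/12·π_3 + 1/12·π_4 + 5/12·π_5
  π_3 = 1/6·π_0 + 1/4·π_1 + 1/6·π_2 + 1/6·π_3 + 1/4·π_4 + 1/12·π_5
  π_4 = 1/12·π_0 + 1/6·π_1 + 1/6·π_2 + 1/12·π_3 + 1/12·π_4 + 1/6·π_5
  normalize: π_0 + π_1 + π_2 + π_3 + π_4 + π_5 = 1
Solving the linear system gives exactly π = [3802/22675, 18414/113375, 42659/226750, 39897/226750, 28891/226750, 8091/45350].

π = [0.1677, 0.1624, 0.1881, 0.1760, 0.1274, 0.1784]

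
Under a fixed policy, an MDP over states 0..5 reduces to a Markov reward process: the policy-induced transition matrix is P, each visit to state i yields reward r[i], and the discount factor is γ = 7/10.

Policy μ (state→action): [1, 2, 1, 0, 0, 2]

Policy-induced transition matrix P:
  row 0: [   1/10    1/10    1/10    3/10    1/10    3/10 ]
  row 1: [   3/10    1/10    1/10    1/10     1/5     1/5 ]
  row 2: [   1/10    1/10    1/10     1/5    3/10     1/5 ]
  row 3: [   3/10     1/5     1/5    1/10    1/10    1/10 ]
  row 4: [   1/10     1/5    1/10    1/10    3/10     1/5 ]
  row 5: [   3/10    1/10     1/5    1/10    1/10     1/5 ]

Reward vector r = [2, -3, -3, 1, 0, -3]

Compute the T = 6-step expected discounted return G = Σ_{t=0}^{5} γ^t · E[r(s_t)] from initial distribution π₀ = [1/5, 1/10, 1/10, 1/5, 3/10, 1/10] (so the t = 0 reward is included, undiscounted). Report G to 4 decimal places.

G = -2.0298

t=0: π = [0.2000, 0.1000, 0.1000, 0.2000, 0.3000, 0.1000], E[r] = -0.3000, γ^t·E[r] = -0.300000, running G = -0.300000
t=1: π = [0.1800, 0.1500, 0.1300, 0.1500, 0.1900, 0.2000], E[r] = -0.9300, γ^t·E[r] = -0.651000, running G = -0.951000
t=2: π = [0.2000, 0.1340, 0.1350, 0.1490, 0.1790, 0.2030], E[r] = -0.8670, γ^t·E[r] = -0.424830, running G = -1.375830
t=3: π = [0.1972, 0.1328, 0.1352, 0.1535, 0.1762, 0.2051], E[r] = -0.8714, γ^t·E[r] = -0.298890, running G = -1.674720
t=4: π = [0.1983, 0.1330, 0.1359, 0.1530, 0.1756, 0.2044], E[r] = -0.8701, γ^t·E[r] = -0.208906, running G = -1.883626
t=5: π = [0.1981, 0.1329, 0.1357, 0.1532, 0.1756, 0.2045], E[r] = -0.8700, γ^t·E[r] = -0.146219, running G = -2.029845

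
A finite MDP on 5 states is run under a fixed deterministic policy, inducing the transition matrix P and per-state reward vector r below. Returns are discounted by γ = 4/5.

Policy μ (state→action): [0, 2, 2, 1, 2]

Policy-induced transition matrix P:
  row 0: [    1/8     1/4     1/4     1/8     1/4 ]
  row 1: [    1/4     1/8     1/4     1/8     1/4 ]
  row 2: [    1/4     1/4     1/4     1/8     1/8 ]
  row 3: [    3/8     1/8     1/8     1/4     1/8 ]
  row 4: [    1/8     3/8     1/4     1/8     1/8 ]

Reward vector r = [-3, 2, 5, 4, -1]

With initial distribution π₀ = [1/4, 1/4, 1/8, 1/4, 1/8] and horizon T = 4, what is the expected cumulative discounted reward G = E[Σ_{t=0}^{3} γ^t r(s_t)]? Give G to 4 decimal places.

G = 3.7961

t=0: π = [0.2500, 0.2500, 0.1250, 0.2500, 0.1250], E[r] = 1.2500, γ^t·E[r] = 1.250000, running G = 1.250000
t=1: π = [0.2344, 0.2031, 0.2188, 0.1563, 0.1875], E[r] = 1.2344, γ^t·E[r] = 0.987500, running G = 2.237500
t=2: π = [0.2168, 0.2285, 0.2305, 0.1445, 0.1797], E[r] = 1.3574, γ^t·E[r] = 0.868750, running G = 3.106250
t=3: π = [0.2185, 0.2258, 0.2319, 0.1431, 0.1807], E[r] = 1.3474, γ^t·E[r] = 0.689875, running G = 3.796125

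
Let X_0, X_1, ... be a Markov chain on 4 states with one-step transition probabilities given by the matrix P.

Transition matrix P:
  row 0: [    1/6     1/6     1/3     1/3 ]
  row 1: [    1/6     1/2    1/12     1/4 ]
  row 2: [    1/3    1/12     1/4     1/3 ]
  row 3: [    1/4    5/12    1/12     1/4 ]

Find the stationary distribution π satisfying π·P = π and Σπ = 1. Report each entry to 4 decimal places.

π = [0.2177, 0.3351, 0.1653, 0.2819]

Balance equations π_j = Σ_i π_i·P[i][j]:
  π_0 = 1/6·π_0 + 1/6·π_1 + 1/3·π_2 + 1/4·π_3
  π_1 = 1/6·π_0 + 1/2·π_1 + 1/12·π_2 + 5/12·π_3
  π_2 = 1/3·π_0 + 1/12·π_1 + 1/4·π_2 + 1/12·π_3
  normalize: π_0 + π_1 + π_2 + π_3 = 1
Solving the linear system gives exactly π = [59/271, 454/1355, 224/1355, 382/1355].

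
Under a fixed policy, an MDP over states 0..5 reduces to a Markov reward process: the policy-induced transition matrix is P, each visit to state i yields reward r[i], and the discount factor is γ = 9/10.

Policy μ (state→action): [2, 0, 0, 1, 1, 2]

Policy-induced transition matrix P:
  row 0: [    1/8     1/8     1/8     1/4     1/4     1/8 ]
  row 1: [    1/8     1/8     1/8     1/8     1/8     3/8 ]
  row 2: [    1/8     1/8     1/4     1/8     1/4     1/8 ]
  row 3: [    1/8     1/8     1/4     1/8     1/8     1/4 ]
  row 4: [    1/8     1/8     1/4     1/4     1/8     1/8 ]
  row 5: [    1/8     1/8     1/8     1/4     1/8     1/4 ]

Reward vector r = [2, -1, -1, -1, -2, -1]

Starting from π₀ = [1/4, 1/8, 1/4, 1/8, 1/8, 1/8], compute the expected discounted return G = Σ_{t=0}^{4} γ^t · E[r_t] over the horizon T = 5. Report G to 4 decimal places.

G = -2.8395

t=0: π = [0.2500, 0.1250, 0.2500, 0.1250, 0.1250, 0.1250], E[r] = -0.3750, γ^t·E[r] = -0.375000, running G = -0.375000
t=1: π = [0.1250, 0.1250, 0.1875, 0.1875, 0.1875, 0.1875], E[r] = -0.8125, γ^t·E[r] = -0.731250, running G = -1.106250
t=2: π = [0.1250, 0.1250, 0.1953, 0.1875, 0.1641, 0.2031], E[r] = -0.7891, γ^t·E[r] = -0.639141, running G = -1.745391
t=3: π = [0.1250, 0.1250, 0.1934, 0.1865, 0.1650, 0.2051], E[r] = -0.7900, γ^t·E[r] = -0.575938, running G = -2.321329
t=4: π = [0.1250, 0.1250, 0.1931, 0.1869, 0.1648, 0.2052], E[r] = -0.7898, γ^t·E[r] = -0.518184, running G = -2.839514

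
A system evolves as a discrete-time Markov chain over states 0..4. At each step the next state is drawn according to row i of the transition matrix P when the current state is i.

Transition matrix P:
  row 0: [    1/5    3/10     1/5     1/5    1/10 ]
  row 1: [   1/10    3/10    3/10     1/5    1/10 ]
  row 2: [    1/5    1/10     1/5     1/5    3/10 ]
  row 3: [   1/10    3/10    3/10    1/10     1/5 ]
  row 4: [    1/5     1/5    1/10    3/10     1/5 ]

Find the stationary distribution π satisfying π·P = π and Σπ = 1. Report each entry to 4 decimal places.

π = [0.1565, 0.2366, 0.2252, 0.1985, 0.1832]

Balance equations π_j = Σ_i π_i·P[i][j]:
  π_0 = 1/5·π_0 + 1/10·π_1 + 1/5·π_2 + 1/10·π_3 + 1/5·π_4
  π_1 = 3/10·π_0 + 3/10·π_1 + 1/10·π_2 + 3/10·π_3 + 1/5·π_4
  π_2 = 1/5·π_0 + 3/10·π_1 + 1/5·π_2 + 3/10·π_3 + 1/10·π_4
  π_3 = 1/5·π_0 + 1/5·π_1 + 1/5·π_2 + 1/10·π_3 + 3/10·π_4
  normalize: π_0 + π_1 + π_2 + π_3 + π_4 = 1
Solving the linear system gives exactly π = [41/262, 31/131, 59/262, 26/131, 24/131].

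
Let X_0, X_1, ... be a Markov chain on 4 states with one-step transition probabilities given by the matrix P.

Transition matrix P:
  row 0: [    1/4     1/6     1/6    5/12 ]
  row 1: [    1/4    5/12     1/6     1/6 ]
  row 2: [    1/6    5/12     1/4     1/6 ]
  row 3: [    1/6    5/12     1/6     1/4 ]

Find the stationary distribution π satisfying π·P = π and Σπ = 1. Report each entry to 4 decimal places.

π = [0.2148, 0.3630, 0.1818, 0.2404]

Balance equations π_j = Σ_i π_i·P[i][j]:
  π_0 = 1/4·π_0 + 1/4·π_1 + 1/6·π_2 + 1/6·π_3
  π_1 = 1/6·π_0 + 5/12·π_1 + 5/12·π_2 + 5/12·π_3
  π_2 = 1/6·π_0 + 1/6·π_1 + 1/4·π_2 + 1/6·π_3
  normalize: π_0 + π_1 + π_2 + π_3 = 1
Solving the linear system gives exactly π = [29/135, 49/135, 2/11, 119/495].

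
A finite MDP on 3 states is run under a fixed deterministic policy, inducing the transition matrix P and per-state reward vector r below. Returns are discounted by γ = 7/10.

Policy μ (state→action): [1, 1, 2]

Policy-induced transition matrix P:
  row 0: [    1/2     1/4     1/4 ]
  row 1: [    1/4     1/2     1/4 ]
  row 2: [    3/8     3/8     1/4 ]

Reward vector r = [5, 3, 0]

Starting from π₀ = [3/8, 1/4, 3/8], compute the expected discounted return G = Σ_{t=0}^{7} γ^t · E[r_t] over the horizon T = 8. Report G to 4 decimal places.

t=0: π = [0.3750, 0.2500, 0.3750], E[r] = 2.6250, γ^t·E[r] = 2.625000, running G = 2.625000
t=1: π = [0.3906, 0.3594, 0.2500], E[r] = 3.0313, γ^t·E[r] = 2.121875, running G = 4.746875
t=2: π = [0.3789, 0.3711, 0.2500], E[r] = 3.0078, γ^t·E[r] = 1.473828, running G = 6.220703
t=3: π = [0.3760, 0.3740, 0.2500], E[r] = 3.0020, γ^t·E[r] = 1.029670, running G = 7.250373
t=4: π = [0.3752, 0.3748, 0.2500], E[r] = 3.0005, γ^t·E[r] = 0.720417, running G = 7.970790
t=5: π = [0.3751, 0.3749, 0.2500], E[r] = 3.0001, γ^t·E[r] = 0.504231, running G = 8.475021
t=6: π = [0.3750, 0.3750, 0.2500], E[r] = 3.0000, γ^t·E[r] = 0.352951, running G = 8.827971
t=7: π = [0.3750, 0.3750, 0.2500], E[r] = 3.0000, γ^t·E[r] = 0.247064, running G = 9.075035

G = 9.0750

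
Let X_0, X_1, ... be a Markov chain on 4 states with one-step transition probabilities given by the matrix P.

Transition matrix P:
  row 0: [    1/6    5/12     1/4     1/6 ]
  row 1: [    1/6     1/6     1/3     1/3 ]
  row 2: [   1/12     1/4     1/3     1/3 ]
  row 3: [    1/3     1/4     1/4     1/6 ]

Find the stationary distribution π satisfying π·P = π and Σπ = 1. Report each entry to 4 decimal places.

Balance equations π_j = Σ_i π_i·P[i][j]:
  π_0 = 1/6·π_0 + 1/6·π_1 + 1/12·π_2 + 1/3·π_3
  π_1 = 5/12·π_0 + 1/6·π_1 + 1/4·π_2 + 1/4·π_3
  π_2 = 1/4·π_0 + 1/3·π_1 + 1/3·π_2 + 1/4·π_3
  normalize: π_0 + π_1 + π_2 + π_3 = 1
Solving the linear system gives exactly π = [5/27, 7/27, 8/27, 7/27].

π = [0.1852, 0.2593, 0.2963, 0.2593]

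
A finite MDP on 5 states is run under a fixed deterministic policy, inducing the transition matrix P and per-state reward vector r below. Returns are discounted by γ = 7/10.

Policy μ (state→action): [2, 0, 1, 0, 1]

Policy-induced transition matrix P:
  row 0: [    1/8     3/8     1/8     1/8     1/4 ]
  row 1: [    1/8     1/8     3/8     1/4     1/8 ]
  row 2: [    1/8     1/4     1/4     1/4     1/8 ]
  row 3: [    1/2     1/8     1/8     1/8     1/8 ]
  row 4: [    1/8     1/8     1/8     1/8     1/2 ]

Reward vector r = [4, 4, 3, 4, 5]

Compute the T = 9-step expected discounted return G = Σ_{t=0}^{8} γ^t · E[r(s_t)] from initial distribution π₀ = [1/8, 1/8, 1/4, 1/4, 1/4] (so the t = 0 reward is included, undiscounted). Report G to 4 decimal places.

t=0: π = [0.1250, 0.1250, 0.2500, 0.2500, 0.2500], E[r] = 4.0000, γ^t·E[r] = 4.000000, running G = 4.000000
t=1: π = [0.2188, 0.1875, 0.1875, 0.1719, 0.2344], E[r] = 4.0469, γ^t·E[r] = 2.832813, running G = 6.832813
t=2: π = [0.1895, 0.2031, 0.1953, 0.1719, 0.2402], E[r] = 4.0449, γ^t·E[r] = 1.982012, running G = 8.814824
t=3: π = [0.1895, 0.1968, 0.2002, 0.1748, 0.2388], E[r] = 4.0386, γ^t·E[r] = 1.385231, running G = 10.200055
t=4: π = [0.1906, 0.1974, 0.1992, 0.1746, 0.2382], E[r] = 4.0390, γ^t·E[r] = 0.969764, running G = 11.169819
t=5: π = [0.1905, 0.1975, 0.1992, 0.1746, 0.2382], E[r] = 4.0389, γ^t·E[r] = 0.678818, running G = 11.848638
t=6: π = [0.1905, 0.1975, 0.1993, 0.1746, 0.2381], E[r] = 4.0388, γ^t·E[r] = 0.475164, running G = 12.323802
t=7: π = [0.1905, 0.1975, 0.1993, 0.1746, 0.2381], E[r] = 4.0388, γ^t·E[r] = 0.332613, running G = 12.656415
t=8: π = [0.1905, 0.1975, 0.1993, 0.1746, 0.2381], E[r] = 4.0388, γ^t·E[r] = 0.232829, running G = 12.889244

G = 12.8892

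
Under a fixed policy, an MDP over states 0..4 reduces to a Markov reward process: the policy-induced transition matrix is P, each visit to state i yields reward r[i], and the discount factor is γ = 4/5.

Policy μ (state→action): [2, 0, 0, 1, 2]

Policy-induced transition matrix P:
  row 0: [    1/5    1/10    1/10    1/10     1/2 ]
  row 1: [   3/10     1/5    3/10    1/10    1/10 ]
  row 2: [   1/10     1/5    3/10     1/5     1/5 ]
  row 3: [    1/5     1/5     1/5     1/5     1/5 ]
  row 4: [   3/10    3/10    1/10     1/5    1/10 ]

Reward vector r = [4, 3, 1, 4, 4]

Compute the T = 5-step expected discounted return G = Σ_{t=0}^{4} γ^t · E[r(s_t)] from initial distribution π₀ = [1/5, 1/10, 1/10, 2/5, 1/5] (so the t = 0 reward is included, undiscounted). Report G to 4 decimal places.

G = 11.2328

t=0: π = [0.2000, 0.1000, 0.1000, 0.4000, 0.2000], E[r] = 3.6000, γ^t·E[r] = 3.600000, running G = 3.600000
t=1: π = [0.2200, 0.2000, 0.1800, 0.1700, 0.2300], E[r] = 3.2600, γ^t·E[r] = 2.608000, running G = 6.208000
t=2: π = [0.2250, 0.2010, 0.1930, 0.1580, 0.2230], E[r] = 3.2200, γ^t·E[r] = 2.060800, running G = 8.268800
t=3: π = [0.2231, 0.1998, 0.1946, 0.1574, 0.2251], E[r] = 3.2164, γ^t·E[r] = 1.646797, running G = 9.915597
t=4: π = [0.2230, 0.2002, 0.1946, 0.1577, 0.2244], E[r] = 3.2159, γ^t·E[r] = 1.317249, running G = 11.232846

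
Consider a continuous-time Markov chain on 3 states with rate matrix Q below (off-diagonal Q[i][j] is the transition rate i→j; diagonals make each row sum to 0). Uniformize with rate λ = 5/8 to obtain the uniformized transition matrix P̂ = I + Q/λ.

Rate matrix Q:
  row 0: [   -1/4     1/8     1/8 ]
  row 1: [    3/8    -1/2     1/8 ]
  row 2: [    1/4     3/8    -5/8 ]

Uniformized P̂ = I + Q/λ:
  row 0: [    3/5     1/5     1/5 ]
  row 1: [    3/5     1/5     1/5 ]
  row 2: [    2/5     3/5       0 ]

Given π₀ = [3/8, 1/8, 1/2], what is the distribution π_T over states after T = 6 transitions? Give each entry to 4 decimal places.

t=0: π = [0.3750, 0.1250, 0.5000]
t=1: π = [0.5000, 0.4000, 0.1000]
t=2: π = [0.5800, 0.2400, 0.1800]
t=3: π = [0.5640, 0.2720, 0.1640]
t=4: π = [0.5672, 0.2656, 0.1672]
t=5: π = [0.5666, 0.2669, 0.1666]
t=6: π = [0.5667, 0.2666, 0.1667]

π = [0.5667, 0.2666, 0.1667]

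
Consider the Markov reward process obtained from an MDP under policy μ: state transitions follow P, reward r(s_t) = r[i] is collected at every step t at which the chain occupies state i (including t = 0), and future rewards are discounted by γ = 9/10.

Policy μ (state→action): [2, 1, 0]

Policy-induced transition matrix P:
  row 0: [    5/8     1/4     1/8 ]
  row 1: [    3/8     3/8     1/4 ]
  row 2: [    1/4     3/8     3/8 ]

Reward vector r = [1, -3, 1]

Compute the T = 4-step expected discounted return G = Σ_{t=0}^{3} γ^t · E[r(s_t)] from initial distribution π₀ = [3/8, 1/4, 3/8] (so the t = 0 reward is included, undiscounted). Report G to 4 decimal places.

G = -0.7162

t=0: π = [0.3750, 0.2500, 0.3750], E[r] = 0.0000, γ^t·E[r] = 0.000000, running G = 0.000000
t=1: π = [0.4219, 0.3281, 0.2500], E[r] = -0.3125, γ^t·E[r] = -0.281250, running G = -0.281250
t=2: π = [0.4492, 0.3223, 0.2285], E[r] = -0.2891, γ^t·E[r] = -0.234141, running G = -0.515391
t=3: π = [0.4587, 0.3188, 0.2224], E[r] = -0.2754, γ^t·E[r] = -0.200760, running G = -0.716150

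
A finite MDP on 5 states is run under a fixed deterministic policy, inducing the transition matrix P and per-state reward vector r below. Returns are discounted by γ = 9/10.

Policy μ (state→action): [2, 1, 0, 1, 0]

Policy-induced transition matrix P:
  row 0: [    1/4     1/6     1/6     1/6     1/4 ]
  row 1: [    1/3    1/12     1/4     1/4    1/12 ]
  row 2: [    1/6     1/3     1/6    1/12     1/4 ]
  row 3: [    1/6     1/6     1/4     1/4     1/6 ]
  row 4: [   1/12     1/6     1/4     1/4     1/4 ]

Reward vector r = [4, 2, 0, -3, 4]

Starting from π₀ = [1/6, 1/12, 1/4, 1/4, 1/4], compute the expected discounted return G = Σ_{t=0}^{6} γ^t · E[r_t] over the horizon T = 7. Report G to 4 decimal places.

G = 6.8844

t=0: π = [0.1667, 0.0833, 0.2500, 0.2500, 0.2500], E[r] = 1.0833, γ^t·E[r] = 1.083333, running G = 1.083333
t=1: π = [0.1736, 0.2014, 0.2153, 0.1944, 0.2153], E[r] = 1.3750, γ^t·E[r] = 1.237500, running G = 2.320833
t=2: π = [0.1968, 0.1858, 0.2176, 0.1997, 0.2002], E[r] = 1.3605, γ^t·E[r] = 1.102031, running G = 3.422865
t=3: π = [0.1973, 0.1875, 0.2155, 0.1973, 0.2024], E[r] = 1.3818, γ^t·E[r] = 1.007367, running G = 4.430232
t=4: π = [0.1975, 0.1870, 0.2156, 0.1976, 0.2023], E[r] = 1.3802, γ^t·E[r] = 0.905539, running G = 5.335771
t=5: π = [0.1974, 0.1870, 0.2156, 0.1976, 0.2024], E[r] = 1.3804, γ^t·E[r] = 0.815105, running G = 6.150876
t=6: π = [0.1974, 0.1870, 0.2156, 0.1976, 0.2024], E[r] = 1.3803, γ^t·E[r] = 0.733556, running G = 6.884432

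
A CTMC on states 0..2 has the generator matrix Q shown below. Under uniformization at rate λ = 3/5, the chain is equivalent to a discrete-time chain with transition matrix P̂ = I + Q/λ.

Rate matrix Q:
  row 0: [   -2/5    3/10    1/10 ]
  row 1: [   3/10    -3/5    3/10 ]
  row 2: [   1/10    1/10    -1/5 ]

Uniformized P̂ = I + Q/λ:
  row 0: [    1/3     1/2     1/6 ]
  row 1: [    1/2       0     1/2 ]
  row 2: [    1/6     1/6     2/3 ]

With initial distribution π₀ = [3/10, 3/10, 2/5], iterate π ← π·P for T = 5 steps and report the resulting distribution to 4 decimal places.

π = [0.2908, 0.2256, 0.4835]

t=0: π = [0.3000, 0.3000, 0.4000]
t=1: π = [0.3167, 0.2167, 0.4667]
t=2: π = [0.2917, 0.2361, 0.4722]
t=3: π = [0.2940, 0.2245, 0.4815]
t=4: π = [0.2905, 0.2272, 0.4823]
t=5: π = [0.2908, 0.2256, 0.4835]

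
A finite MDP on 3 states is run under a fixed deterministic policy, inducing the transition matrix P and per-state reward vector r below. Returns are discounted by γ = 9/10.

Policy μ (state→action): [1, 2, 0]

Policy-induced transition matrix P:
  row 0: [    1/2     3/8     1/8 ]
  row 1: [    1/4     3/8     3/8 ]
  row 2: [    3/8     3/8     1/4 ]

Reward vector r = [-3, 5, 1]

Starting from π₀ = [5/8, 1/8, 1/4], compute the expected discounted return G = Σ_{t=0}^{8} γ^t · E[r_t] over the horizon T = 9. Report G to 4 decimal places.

t=0: π = [0.6250, 0.1250, 0.2500], E[r] = -1.0000, γ^t·E[r] = -1.000000, running G = -1.000000
t=1: π = [0.4375, 0.3750, 0.1875], E[r] = 0.7500, γ^t·E[r] = 0.675000, running G = -0.325000
t=2: π = [0.3828, 0.3750, 0.2422], E[r] = 0.9688, γ^t·E[r] = 0.784688, running G = 0.459688
t=3: π = [0.3760, 0.3750, 0.2490], E[r] = 0.9961, γ^t·E[r] = 0.726152, running G = 1.185840
t=4: π = [0.3751, 0.3750, 0.2499], E[r] = 0.9995, γ^t·E[r] = 0.655780, running G = 1.841619
t=5: π = [0.3750, 0.3750, 0.2500], E[r] = 0.9999, γ^t·E[r] = 0.590454, running G = 2.432073
t=6: π = [0.3750, 0.3750, 0.2500], E[r] = 1.0000, γ^t·E[r] = 0.531437, running G = 2.963510
t=7: π = [0.3750, 0.3750, 0.2500], E[r] = 1.0000, γ^t·E[r] = 0.478296, running G = 3.441807
t=8: π = [0.3750, 0.3750, 0.2500], E[r] = 1.0000, γ^t·E[r] = 0.430467, running G = 3.872274

G = 3.8723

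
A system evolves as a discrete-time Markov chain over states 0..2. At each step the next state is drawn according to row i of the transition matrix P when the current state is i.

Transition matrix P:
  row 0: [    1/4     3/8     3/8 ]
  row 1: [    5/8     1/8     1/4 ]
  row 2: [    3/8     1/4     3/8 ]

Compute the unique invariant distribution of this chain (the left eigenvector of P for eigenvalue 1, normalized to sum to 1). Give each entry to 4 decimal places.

π = [0.3924, 0.2658, 0.3418]

Balance equations π_j = Σ_i π_i·P[i][j]:
  π_0 = 1/4·π_0 + 5/8·π_1 + 3/8·π_2
  π_1 = 3/8·π_0 + 1/8·π_1 + 1/4·π_2
  normalize: π_0 + π_1 + π_2 = 1
Solving the linear system gives exactly π = [31/79, 21/79, 27/79].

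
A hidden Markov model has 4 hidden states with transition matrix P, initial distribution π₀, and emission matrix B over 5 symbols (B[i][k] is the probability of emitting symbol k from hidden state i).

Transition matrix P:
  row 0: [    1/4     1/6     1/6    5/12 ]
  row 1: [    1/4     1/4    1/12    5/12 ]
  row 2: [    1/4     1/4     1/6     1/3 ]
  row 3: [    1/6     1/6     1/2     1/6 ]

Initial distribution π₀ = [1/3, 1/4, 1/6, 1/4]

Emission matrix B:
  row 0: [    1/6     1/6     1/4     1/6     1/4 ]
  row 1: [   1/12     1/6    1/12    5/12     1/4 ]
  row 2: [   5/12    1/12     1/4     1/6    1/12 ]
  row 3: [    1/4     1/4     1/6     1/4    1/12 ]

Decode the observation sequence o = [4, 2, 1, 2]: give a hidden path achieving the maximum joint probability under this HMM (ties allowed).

t=0: δ = [8.333e-02, 6.250e-02, 1.389e-02, 2.083e-02]  (obs o_0=4)
t=1: δ = [5.208e-03, 1.302e-03, 3.472e-03, 5.787e-03]  ψ = [0, 1, 0, 0]  (obs o_1=2)
t=2: δ = [2.170e-04, 1.608e-04, 2.411e-04, 5.425e-04]  ψ = [0, 3, 3, 0]  (obs o_2=1)
t=3: δ = [2.261e-05, 7.535e-06, 6.782e-05, 1.507e-05]  ψ = [3, 3, 3, 0]  (obs o_3=2)
backtrack: best end state = 2; path = [0, 0, 3, 2]

path = [0, 0, 3, 2]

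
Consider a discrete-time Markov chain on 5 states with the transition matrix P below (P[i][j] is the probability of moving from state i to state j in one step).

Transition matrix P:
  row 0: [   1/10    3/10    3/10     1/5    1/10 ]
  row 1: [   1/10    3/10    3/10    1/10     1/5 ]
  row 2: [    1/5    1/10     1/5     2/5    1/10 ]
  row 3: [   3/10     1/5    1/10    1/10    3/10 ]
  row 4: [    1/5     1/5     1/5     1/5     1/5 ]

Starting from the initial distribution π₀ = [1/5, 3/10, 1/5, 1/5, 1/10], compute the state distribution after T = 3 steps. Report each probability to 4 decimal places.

π = [0.1808, 0.2175, 0.2192, 0.2021, 0.1804]

t=0: π = [0.2000, 0.3000, 0.2000, 0.2000, 0.1000]
t=1: π = [0.1700, 0.2300, 0.2300, 0.1900, 0.1800]
t=2: π = [0.1790, 0.2170, 0.2210, 0.2040, 0.1790]
t=3: π = [0.1808, 0.2175, 0.2192, 0.2021, 0.1804]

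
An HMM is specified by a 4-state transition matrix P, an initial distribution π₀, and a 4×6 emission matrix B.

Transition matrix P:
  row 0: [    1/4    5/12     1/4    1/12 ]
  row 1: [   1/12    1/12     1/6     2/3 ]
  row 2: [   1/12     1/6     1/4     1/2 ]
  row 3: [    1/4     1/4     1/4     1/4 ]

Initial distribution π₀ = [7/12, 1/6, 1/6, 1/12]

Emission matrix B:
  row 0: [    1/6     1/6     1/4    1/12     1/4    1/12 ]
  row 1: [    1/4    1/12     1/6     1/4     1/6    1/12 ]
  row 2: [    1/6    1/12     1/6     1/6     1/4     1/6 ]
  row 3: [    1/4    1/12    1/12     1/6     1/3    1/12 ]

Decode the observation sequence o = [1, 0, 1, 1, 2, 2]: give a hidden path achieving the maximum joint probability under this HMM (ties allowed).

t=0: δ = [9.722e-02, 1.389e-02, 1.389e-02, 6.944e-03]  (obs o_0=1)
t=1: δ = [4.051e-03, 1.013e-02, 4.051e-03, 2.315e-03]  ψ = [0, 0, 0, 1]  (obs o_1=0)
t=2: δ = [1.688e-04, 1.407e-04, 1.407e-04, 5.626e-04]  ψ = [0, 0, 1, 1]  (obs o_2=1)
t=3: δ = [2.344e-05, 1.172e-05, 1.172e-05, 1.172e-05]  ψ = [3, 3, 3, 3]  (obs o_3=1)
t=4: δ = [1.465e-06, 1.628e-06, 9.768e-07, 6.512e-07]  ψ = [0, 0, 0, 1]  (obs o_4=2)
t=5: δ = [9.157e-08, 1.017e-07, 6.105e-08, 9.044e-08]  ψ = [0, 0, 0, 1]  (obs o_5=2)
backtrack: best end state = 1; path = [0, 1, 3, 0, 0, 1]

path = [0, 1, 3, 0, 0, 1]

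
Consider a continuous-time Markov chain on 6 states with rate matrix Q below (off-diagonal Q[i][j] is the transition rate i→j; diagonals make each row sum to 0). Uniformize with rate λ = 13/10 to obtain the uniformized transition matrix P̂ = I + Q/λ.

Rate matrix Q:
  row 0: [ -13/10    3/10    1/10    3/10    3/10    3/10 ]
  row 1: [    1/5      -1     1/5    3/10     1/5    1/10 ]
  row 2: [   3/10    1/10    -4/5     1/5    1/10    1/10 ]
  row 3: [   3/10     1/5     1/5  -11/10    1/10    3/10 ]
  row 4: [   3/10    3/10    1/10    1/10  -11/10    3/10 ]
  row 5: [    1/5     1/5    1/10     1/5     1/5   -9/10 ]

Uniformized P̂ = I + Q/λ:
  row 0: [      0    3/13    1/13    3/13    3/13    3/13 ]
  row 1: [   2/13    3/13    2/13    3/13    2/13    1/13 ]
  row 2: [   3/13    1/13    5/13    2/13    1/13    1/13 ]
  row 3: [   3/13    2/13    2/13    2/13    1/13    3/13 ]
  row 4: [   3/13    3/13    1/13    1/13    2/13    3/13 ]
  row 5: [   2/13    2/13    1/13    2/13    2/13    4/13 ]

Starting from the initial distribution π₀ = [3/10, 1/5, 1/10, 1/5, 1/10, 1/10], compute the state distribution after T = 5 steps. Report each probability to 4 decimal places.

t=0: π = [0.3000, 0.2000, 0.1000, 0.2000, 0.1000, 0.1000]
t=1: π = [0.1385, 0.1923, 0.1385, 0.1846, 0.1538, 0.1923]
t=2: π = [0.1692, 0.1805, 0.1485, 0.1675, 0.1396, 0.1947]
t=3: π = [0.1629, 0.1801, 0.1494, 0.1700, 0.1426, 0.1951]
t=4: π = [0.1643, 0.1797, 0.1498, 0.1693, 0.1418, 0.1951]
t=5: π = [0.1640, 0.1797, 0.1499, 0.1694, 0.1419, 0.1951]

π = [0.1640, 0.1797, 0.1499, 0.1694, 0.1419, 0.1951]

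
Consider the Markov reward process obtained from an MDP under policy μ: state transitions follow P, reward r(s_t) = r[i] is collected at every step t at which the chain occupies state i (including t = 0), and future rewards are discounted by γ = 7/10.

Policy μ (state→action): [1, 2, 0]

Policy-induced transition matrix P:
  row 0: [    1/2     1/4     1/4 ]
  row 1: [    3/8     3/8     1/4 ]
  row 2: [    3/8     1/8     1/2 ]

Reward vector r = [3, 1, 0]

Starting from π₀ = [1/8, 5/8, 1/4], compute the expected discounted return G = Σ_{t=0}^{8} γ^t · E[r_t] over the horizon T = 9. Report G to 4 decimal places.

t=0: π = [0.1250, 0.6250, 0.2500], E[r] = 1.0000, γ^t·E[r] = 1.000000, running G = 1.000000
t=1: π = [0.3906, 0.2969, 0.3125], E[r] = 1.4688, γ^t·E[r] = 1.028125, running G = 2.028125
t=2: π = [0.4238, 0.2480, 0.3281], E[r] = 1.5195, γ^t·E[r] = 0.744570, running G = 2.772695
t=3: π = [0.4280, 0.2400, 0.3320], E[r] = 1.5239, γ^t·E[r] = 0.522707, running G = 3.295402
t=4: π = [0.4285, 0.2385, 0.3330], E[r] = 1.5240, γ^t·E[r] = 0.365909, running G = 3.661311
t=5: π = [0.4286, 0.2382, 0.3333], E[r] = 1.5239, γ^t·E[r] = 0.256117, running G = 3.917428
t=6: π = [0.4286, 0.2381, 0.3333], E[r] = 1.5238, γ^t·E[r] = 0.179277, running G = 4.096705
t=7: π = [0.4286, 0.2381, 0.3333], E[r] = 1.5238, γ^t·E[r] = 0.125493, running G = 4.222198
t=8: π = [0.4286, 0.2381, 0.3333], E[r] = 1.5238, γ^t·E[r] = 0.087845, running G = 4.310042

G = 4.3100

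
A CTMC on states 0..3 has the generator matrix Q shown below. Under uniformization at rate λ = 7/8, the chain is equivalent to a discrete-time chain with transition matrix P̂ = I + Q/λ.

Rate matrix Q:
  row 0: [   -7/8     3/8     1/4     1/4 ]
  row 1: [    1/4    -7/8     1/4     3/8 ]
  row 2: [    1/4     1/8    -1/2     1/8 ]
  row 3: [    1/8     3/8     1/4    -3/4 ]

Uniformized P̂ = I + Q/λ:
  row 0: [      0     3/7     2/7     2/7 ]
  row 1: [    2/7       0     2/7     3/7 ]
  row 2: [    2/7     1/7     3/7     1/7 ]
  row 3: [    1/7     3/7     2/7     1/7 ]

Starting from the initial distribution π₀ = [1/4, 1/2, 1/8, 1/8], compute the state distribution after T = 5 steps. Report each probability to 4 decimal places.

t=0: π = [0.2500, 0.5000, 0.1250, 0.1250]
t=1: π = [0.1964, 0.1786, 0.3036, 0.3214]
t=2: π = [0.1837, 0.2653, 0.3291, 0.2219]
t=3: π = [0.2015, 0.2208, 0.3327, 0.2449]
t=4: π = [0.1931, 0.2389, 0.3332, 0.2347]
t=5: π = [0.1970, 0.2310, 0.3333, 0.2387]

π = [0.1970, 0.2310, 0.3333, 0.2387]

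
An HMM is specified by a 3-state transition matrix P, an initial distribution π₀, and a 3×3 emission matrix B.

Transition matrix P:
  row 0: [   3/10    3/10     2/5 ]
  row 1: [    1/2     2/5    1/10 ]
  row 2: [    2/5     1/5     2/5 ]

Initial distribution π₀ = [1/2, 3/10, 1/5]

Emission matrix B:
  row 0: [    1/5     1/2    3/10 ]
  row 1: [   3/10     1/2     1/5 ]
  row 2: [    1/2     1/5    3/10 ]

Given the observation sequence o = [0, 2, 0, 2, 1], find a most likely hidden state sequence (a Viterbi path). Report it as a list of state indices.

path = [1, 0, 2, 2, 0]

t=0: δ = [1.000e-01, 9.000e-02, 1.000e-01]  (obs o_0=0)
t=1: δ = [1.350e-02, 7.200e-03, 1.200e-02]  ψ = [1, 1, 0]  (obs o_1=2)
t=2: δ = [9.600e-04, 1.215e-03, 2.700e-03]  ψ = [2, 0, 0]  (obs o_2=0)
t=3: δ = [3.240e-04, 1.080e-04, 3.240e-04]  ψ = [2, 2, 2]  (obs o_3=2)
t=4: δ = [6.480e-05, 4.860e-05, 2.592e-05]  ψ = [2, 0, 0]  (obs o_4=1)
backtrack: best end state = 0; path = [1, 0, 2, 2, 0]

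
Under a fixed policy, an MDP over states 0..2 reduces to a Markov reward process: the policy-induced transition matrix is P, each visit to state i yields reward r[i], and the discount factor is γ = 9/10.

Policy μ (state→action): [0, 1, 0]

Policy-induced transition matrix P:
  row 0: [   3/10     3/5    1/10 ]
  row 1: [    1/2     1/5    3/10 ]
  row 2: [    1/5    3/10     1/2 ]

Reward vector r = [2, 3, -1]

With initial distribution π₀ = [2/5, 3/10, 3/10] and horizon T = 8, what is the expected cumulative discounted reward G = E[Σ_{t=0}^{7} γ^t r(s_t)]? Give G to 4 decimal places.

G = 8.4831

t=0: π = [0.4000, 0.3000, 0.3000], E[r] = 1.4000, γ^t·E[r] = 1.400000, running G = 1.400000
t=1: π = [0.3300, 0.3900, 0.2800], E[r] = 1.5500, γ^t·E[r] = 1.395000, running G = 2.795000
t=2: π = [0.3500, 0.3600, 0.2900], E[r] = 1.4900, γ^t·E[r] = 1.206900, running G = 4.001900
t=3: π = [0.3430, 0.3690, 0.2880], E[r] = 1.5050, γ^t·E[r] = 1.097145, running G = 5.099045
t=4: π = [0.3450, 0.3660, 0.2890], E[r] = 1.4990, γ^t·E[r] = 0.983494, running G = 6.082539
t=5: π = [0.3443, 0.3669, 0.2888], E[r] = 1.5005, γ^t·E[r] = 0.886030, running G = 6.968569
t=6: π = [0.3445, 0.3666, 0.2889], E[r] = 1.4999, γ^t·E[r] = 0.797108, running G = 7.765678
t=7: π = [0.3444, 0.3667, 0.2889], E[r] = 1.5001, γ^t·E[r] = 0.717469, running G = 8.483147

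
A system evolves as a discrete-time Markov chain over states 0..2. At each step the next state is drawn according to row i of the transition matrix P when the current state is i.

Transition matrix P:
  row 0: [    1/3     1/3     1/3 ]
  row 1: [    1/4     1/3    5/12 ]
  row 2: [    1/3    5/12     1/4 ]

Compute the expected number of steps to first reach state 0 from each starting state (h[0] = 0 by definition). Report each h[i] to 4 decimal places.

First-step conditioning: h[0] = 0; for i ≠ 0, h[i] = 1 + Σ_k P[i][k]·h[k].
  h[1] = 1 + 1/3·h[1] + 5/12·h[2]
  h[2] = 1 + 5/12·h[1] + 1/4·h[2]
Solving the 2×2 linear system over states ≠ 0 gives exactly h = [0, 168/47, 156/47] (h[0] = 0 is the target).

h = [0.0000, 3.5745, 3.3191]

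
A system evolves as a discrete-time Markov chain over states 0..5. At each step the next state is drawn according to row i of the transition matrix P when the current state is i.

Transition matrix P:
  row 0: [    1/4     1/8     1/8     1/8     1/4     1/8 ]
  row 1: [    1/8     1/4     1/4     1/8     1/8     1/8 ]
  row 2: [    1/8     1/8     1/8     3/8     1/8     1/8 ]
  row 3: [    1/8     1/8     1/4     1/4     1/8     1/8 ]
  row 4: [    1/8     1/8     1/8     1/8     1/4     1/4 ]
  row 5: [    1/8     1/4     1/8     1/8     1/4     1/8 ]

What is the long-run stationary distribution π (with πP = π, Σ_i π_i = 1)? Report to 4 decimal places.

π = [0.1429, 0.1640, 0.1694, 0.1913, 0.1844, 0.1481]

Balance equations π_j = Σ_i π_i·P[i][j]:
  π_0 = 1/4·π_0 + 1/8·π_1 + 1/8·π_2 + 1/8·π_3 + 1/8·π_4 + 1/8·π_5
  π_1 = 1/8·π_0 + 1/4·π_1 + 1/8·π_2 + 1/8·π_3 + 1/8·π_4 + 1/4·π_5
  π_2 = 1/8·π_0 + 1/4·π_1 + 1/8·π_2 + 1/4·π_3 + 1/8·π_4 + 1/8·π_5
  π_3 = 1/8·π_0 + 1/8·π_1 + 3/8·π_2 + 1/4·π_3 + 1/8·π_4 + 1/8·π_5
  π_4 = 1/4·π_0 + 1/8·π_1 + 1/8·π_2 + 1/8·π_3 + 1/4·π_4 + 1/4·π_5
  normalize: π_0 + π_1 + π_2 + π_3 + π_4 + π_5 = 1
Solving the linear system gives exactly π = [1/7, 442/2695, 587/3465, 4639/24255, 71/385, 57/385].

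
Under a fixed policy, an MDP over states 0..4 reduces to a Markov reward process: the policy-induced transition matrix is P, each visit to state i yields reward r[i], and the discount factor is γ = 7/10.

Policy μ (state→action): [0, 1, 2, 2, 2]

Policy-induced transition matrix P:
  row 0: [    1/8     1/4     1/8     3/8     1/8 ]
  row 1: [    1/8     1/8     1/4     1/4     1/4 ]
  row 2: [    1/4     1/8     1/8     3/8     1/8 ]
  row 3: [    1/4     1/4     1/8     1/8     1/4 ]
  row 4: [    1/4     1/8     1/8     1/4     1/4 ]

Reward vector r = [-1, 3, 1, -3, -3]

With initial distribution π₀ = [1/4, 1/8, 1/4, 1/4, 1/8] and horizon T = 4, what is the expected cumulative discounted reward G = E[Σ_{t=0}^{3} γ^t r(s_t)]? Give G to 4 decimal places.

t=0: π = [0.2500, 0.1250, 0.2500, 0.2500, 0.1250], E[r] = -0.7500, γ^t·E[r] = -0.750000, running G = -0.750000
t=1: π = [0.2031, 0.1875, 0.1406, 0.2813, 0.1875], E[r] = -0.9063, γ^t·E[r] = -0.634375, running G = -1.384375
t=2: π = [0.2012, 0.1855, 0.1484, 0.2578, 0.2070], E[r] = -0.8906, γ^t·E[r] = -0.436406, running G = -1.820781
t=3: π = [0.2017, 0.1824, 0.1482, 0.2615, 0.2063], E[r] = -0.9097, γ^t·E[r] = -0.312016, running G = -2.132797

G = -2.1328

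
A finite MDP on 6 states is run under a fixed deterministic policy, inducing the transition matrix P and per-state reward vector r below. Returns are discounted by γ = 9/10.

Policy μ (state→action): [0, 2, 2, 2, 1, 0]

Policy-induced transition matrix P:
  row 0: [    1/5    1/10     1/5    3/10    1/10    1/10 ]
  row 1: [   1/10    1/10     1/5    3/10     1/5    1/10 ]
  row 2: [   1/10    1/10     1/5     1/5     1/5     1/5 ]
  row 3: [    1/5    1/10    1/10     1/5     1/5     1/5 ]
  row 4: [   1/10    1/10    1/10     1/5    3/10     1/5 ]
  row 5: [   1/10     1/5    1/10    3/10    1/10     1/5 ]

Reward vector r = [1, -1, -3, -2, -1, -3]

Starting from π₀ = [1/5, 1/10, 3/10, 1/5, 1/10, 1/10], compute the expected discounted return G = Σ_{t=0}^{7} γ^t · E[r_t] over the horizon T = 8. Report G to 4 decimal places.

G = -9.1134

t=0: π = [0.2000, 0.1000, 0.3000, 0.2000, 0.1000, 0.1000], E[r] = -1.6000, γ^t·E[r] = -1.600000, running G = -1.600000
t=1: π = [0.1400, 0.1100, 0.1600, 0.2400, 0.1800, 0.1700], E[r] = -1.6200, γ^t·E[r] = -1.458000, running G = -3.058000
t=2: π = [0.1380, 0.1170, 0.1410, 0.2420, 0.1870, 0.1750], E[r] = -1.5980, γ^t·E[r] = -1.294380, running G = -4.352380
t=3: π = [0.1380, 0.1175, 0.1396, 0.2430, 0.1874, 0.1745], E[r] = -1.5952, γ^t·E[r] = -1.162901, running G = -5.515281
t=4: π = [0.1381, 0.1175, 0.1395, 0.2430, 0.1875, 0.1745], E[r] = -1.5947, γ^t·E[r] = -1.046296, running G = -6.561577
t=5: π = [0.1381, 0.1174, 0.1395, 0.2430, 0.1875, 0.1744], E[r] = -1.5947, γ^t·E[r] = -0.941644, running G = -7.503220
t=6: π = [0.1381, 0.1174, 0.1395, 0.2430, 0.1875, 0.1744], E[r] = -1.5947, γ^t·E[r] = -0.847478, running G = -8.350698
t=7: π = [0.1381, 0.1174, 0.1395, 0.2430, 0.1875, 0.1744], E[r] = -1.5947, γ^t·E[r] = -0.762730, running G = -9.113428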